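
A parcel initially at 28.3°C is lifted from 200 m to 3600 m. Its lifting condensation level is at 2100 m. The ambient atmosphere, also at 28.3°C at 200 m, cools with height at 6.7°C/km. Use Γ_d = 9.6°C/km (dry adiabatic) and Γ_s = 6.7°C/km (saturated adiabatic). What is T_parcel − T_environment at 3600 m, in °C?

Parcel:
  200 → 2100 m (dry, 9.6°C/km): ΔT = -9.6 × 1.9 = -18.24°C → T = 10.06°C
  2100 → 3600 m (saturated, 6.7°C/km): ΔT = -6.7 × 1.5 = -10.05°C → T = 0.01°C
Environment:
  200 → 3600 m (environment, 6.7°C/km): ΔT = -6.7 × 3.4 = -22.78°C → T = 5.52°C
T_parcel − T_env = 0.01 − 5.52 = -5.51°C

-5.51°C (parcel cooler than environment)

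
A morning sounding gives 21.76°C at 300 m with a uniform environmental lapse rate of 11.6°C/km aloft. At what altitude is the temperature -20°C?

Height above start = (21.76 − (-20)) / 11.6 = 3.6 km
Altitude = 300 m + 3600 m = 3900 m

3900 m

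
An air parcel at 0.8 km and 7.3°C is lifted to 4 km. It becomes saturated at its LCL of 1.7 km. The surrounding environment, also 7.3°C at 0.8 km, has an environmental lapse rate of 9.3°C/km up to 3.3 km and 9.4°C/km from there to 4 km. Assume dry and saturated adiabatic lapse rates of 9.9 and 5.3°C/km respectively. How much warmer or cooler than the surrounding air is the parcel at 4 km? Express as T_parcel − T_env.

Parcel:
  From 800 m to 1700 m (dry): cools by 9.9 × 0.9 = 8.91°C, giving -1.61°C.
  From 1700 m to 4000 m (saturated): cools by 5.3 × 2.3 = 12.19°C, giving -13.8°C.
Environment:
  From 800 m to 3300 m (environment, lower layer): cools by 9.3 × 2.5 = 23.25°C, giving -15.95°C.
  From 3300 m to 4000 m (environment, upper layer): cools by 9.4 × 0.7 = 6.58°C, giving -22.53°C.
T_parcel − T_env = -13.8 − (-22.53) = +8.73°C

+8.73°C (parcel warmer than environment)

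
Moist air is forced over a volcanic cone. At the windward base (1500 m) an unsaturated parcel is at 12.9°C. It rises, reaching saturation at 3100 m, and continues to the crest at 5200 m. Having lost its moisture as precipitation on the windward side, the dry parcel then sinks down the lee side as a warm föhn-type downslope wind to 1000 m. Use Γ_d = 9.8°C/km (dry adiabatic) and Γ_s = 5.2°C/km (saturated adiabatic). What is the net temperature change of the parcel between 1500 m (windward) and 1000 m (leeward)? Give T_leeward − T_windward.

From 1500 m to 3100 m (dry): cools by 9.8 × 1.6 = 15.68°C, giving -2.78°C.
From 3100 m to 5200 m (saturated): cools by 5.2 × 2.1 = 10.92°C, giving -13.7°C.
From 5200 m to 1000 m (dry descent): warms by 9.8 × 4.2 = 41.16°C, giving 27.46°C.
Net change vs windward start: 27.46 − 12.9 = +14.56°C

+14.56°C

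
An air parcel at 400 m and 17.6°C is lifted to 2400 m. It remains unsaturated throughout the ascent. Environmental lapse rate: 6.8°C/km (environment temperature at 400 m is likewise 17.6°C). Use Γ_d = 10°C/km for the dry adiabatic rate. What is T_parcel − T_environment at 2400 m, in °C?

-6.4°C (parcel cooler than environment)

Parcel:
  400 → 2400 m (dry, 10°C/km): ΔT = -10 × 2 = -20°C → T = -2.4°C
Environment:
  400 → 2400 m (environment, 6.8°C/km): ΔT = -6.8 × 2 = -13.6°C → T = 4°C
T_parcel − T_env = -2.4 − 4 = -6.4°C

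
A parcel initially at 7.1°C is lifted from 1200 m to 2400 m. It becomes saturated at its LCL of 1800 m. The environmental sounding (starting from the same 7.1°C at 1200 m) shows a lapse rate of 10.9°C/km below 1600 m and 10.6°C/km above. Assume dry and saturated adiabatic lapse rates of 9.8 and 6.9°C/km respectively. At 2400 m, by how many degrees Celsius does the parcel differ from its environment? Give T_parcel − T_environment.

+2.82°C (parcel warmer than environment)

Parcel:
  1200–1800 m, dry: Δz = 0.6 km ⇒ ΔT = -5.88°C; T = 1.22°C
  1800–2400 m, saturated: Δz = 0.6 km ⇒ ΔT = -4.14°C; T = -2.92°C
Environment:
  1200–1600 m, environment, lower layer: Δz = 0.4 km ⇒ ΔT = -4.36°C; T = 2.74°C
  1600–2400 m, environment, upper layer: Δz = 0.8 km ⇒ ΔT = -8.48°C; T = -5.74°C
T_parcel − T_env = -2.92 − (-5.74) = +2.82°C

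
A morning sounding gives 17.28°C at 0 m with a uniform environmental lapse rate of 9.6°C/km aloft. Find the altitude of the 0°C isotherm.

Height above start = (17.28 − 0) / 9.6 = 1.8 km
Altitude = 0 m + 1800 m = 1800 m

1800 m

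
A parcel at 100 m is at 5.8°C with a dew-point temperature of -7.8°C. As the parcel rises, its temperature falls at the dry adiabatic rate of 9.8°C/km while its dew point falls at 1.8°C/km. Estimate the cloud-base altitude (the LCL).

1800 m

T and T_d converge at 9.8 − 1.8 = 8°C per km
Height above start = (5.8 − (-7.8)) / 8 = 1.7 km
LCL altitude = 100 m + 1700 m = 1800 m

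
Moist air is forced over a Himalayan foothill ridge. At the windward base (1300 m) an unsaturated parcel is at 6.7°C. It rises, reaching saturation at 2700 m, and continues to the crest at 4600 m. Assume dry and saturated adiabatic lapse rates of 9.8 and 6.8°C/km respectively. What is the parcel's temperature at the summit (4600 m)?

From 1300 m to 2700 m (dry): cools by 9.8 × 1.4 = 13.72°C, giving -7.02°C.
From 2700 m to 4600 m (saturated): cools by 6.8 × 1.9 = 12.92°C, giving -19.94°C.

-19.94°C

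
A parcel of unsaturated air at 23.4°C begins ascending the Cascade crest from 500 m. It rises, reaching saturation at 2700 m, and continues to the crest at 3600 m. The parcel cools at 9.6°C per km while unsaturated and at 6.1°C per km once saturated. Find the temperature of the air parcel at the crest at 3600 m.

-3.21°C

From 500 m to 2700 m (dry): cools by 9.6 × 2.2 = 21.12°C, giving 2.28°C.
From 2700 m to 3600 m (saturated): cools by 6.1 × 0.9 = 5.49°C, giving -3.21°C.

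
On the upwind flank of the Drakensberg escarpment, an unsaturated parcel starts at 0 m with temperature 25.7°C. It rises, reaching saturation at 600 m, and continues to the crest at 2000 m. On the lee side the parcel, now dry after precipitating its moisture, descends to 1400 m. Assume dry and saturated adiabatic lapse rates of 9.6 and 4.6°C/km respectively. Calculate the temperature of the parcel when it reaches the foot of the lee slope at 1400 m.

19.26°C

Dry to 600 m: -9.6 × 0.6 km = -5.76°C, so T = 19.94°C.
Saturated to 2000 m: -4.6 × 1.4 km = -6.44°C, so T = 13.5°C.
Dry descent to 1400 m: +9.6 × 0.6 km = +5.76°C, so T = 19.26°C.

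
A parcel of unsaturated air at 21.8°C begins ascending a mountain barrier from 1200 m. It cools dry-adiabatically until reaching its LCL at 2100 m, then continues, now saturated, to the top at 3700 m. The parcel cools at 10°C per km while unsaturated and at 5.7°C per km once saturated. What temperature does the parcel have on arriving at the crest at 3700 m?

1200–2100 m, dry: Δz = 0.9 km ⇒ ΔT = -9°C; T = 12.8°C
2100–3700 m, saturated: Δz = 1.6 km ⇒ ΔT = -9.12°C; T = 3.68°C

3.68°C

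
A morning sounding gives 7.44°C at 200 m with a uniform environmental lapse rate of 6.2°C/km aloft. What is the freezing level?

1400 m

Height above start = (7.44 − 0) / 6.2 = 1.2 km
Altitude = 200 m + 1200 m = 1400 m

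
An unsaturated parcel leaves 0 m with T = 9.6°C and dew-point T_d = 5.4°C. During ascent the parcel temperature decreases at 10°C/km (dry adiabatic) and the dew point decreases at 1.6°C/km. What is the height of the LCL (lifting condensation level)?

T and T_d converge at 10 − 1.6 = 8.4°C per km
Height above start = (9.6 − 5.4) / 8.4 = 0.5 km
LCL altitude = 0 m + 500 m = 500 m

500 m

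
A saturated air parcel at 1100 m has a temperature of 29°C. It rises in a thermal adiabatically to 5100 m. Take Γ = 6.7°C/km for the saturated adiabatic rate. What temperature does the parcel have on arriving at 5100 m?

Saturated adiabatic to 5100 m: -6.7 × 4 km = -26.8°C, so T = 2.2°C.

2.2°C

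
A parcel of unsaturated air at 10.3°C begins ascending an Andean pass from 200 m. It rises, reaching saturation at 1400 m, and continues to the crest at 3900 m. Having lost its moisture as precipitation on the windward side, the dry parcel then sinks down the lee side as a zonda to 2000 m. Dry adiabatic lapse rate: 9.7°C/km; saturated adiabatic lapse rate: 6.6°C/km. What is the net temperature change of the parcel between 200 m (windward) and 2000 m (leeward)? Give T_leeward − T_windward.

-9.71°C

200 → 1400 m (dry, 9.7°C/km): ΔT = -9.7 × 1.2 = -11.64°C → T = -1.34°C
1400 → 3900 m (saturated, 6.6°C/km): ΔT = -6.6 × 2.5 = -16.5°C → T = -17.84°C
3900 → 2000 m (dry descent, 9.7°C/km): ΔT = +9.7 × 1.9 = +18.43°C → T = 0.59°C
Net change vs windward start: 0.59 − 10.3 = -9.71°C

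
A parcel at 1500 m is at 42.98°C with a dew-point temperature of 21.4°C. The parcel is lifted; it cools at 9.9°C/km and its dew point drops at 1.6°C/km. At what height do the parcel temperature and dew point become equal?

T and T_d converge at 9.9 − 1.6 = 8.3°C per km
Height above start = (42.98 − 21.4) / 8.3 = 2.6 km
LCL altitude = 1500 m + 2600 m = 4100 m

4100 m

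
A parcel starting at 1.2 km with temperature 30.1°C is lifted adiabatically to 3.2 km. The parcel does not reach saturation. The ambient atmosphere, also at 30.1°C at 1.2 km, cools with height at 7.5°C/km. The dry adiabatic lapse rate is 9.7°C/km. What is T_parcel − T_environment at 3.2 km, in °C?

-4.4°C (parcel cooler than environment)

Parcel:
  Dry to 3200 m: -9.7 × 2 km = -19.4°C, so T = 10.7°C.
Environment:
  Environment to 3200 m: -7.5 × 2 km = -15°C, so T = 15.1°C.
T_parcel − T_env = 10.7 − 15.1 = -4.4°C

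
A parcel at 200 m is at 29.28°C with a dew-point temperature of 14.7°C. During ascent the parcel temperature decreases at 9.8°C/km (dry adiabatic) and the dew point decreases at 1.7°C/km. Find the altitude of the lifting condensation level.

T and T_d converge at 9.8 − 1.7 = 8.1°C per km
Height above start = (29.28 − 14.7) / 8.1 = 1.8 km
LCL altitude = 200 m + 1800 m = 2000 m

2000 m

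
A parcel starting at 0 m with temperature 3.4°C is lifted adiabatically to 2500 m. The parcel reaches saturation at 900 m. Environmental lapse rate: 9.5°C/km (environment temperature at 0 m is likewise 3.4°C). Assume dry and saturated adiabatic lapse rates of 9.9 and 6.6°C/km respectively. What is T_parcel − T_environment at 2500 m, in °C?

+4.28°C (parcel warmer than environment)

Parcel:
  Dry to 900 m: -9.9 × 0.9 km = -8.91°C, so T = -5.51°C.
  Saturated to 2500 m: -6.6 × 1.6 km = -10.56°C, so T = -16.07°C.
Environment:
  Environment to 2500 m: -9.5 × 2.5 km = -23.75°C, so T = -20.35°C.
T_parcel − T_env = -16.07 − (-20.35) = +4.28°C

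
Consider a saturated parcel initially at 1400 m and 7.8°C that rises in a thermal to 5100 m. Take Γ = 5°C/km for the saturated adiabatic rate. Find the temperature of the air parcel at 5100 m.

1400 → 5100 m (saturated adiabatic, 5°C/km): ΔT = -5 × 3.7 = -18.5°C → T = -10.7°C

-10.7°C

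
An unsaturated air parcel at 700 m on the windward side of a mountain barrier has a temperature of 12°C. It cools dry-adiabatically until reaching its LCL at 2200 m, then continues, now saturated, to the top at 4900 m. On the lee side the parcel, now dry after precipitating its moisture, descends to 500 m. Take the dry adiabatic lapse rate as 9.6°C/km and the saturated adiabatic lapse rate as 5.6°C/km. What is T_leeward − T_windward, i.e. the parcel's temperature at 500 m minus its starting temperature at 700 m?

+12.72°C

700–2200 m, dry: Δz = 1.5 km ⇒ ΔT = -14.4°C; T = -2.4°C
2200–4900 m, saturated: Δz = 2.7 km ⇒ ΔT = -15.12°C; T = -17.52°C
4900–500 m, dry descent: Δz = 4.4 km ⇒ ΔT = +42.24°C; T = 24.72°C
Net change vs windward start: 24.72 − 12 = +12.72°C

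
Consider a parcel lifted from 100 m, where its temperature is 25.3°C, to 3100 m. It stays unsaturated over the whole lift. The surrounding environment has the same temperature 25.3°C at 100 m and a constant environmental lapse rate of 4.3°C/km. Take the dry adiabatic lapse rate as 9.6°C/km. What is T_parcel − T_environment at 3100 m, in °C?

-15.9°C (parcel cooler than environment)

Parcel:
  100–3100 m, dry: Δz = 3 km ⇒ ΔT = -28.8°C; T = -3.5°C
Environment:
  100–3100 m, environment: Δz = 3 km ⇒ ΔT = -12.9°C; T = 12.4°C
T_parcel − T_env = -3.5 − 12.4 = -15.9°C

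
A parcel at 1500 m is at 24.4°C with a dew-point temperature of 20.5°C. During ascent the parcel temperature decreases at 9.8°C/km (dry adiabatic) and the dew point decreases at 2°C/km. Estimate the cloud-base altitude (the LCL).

T and T_d converge at 9.8 − 2 = 7.8°C per km
Height above start = (24.4 − 20.5) / 7.8 = 0.5 km
LCL altitude = 1500 m + 500 m = 2000 m

2000 m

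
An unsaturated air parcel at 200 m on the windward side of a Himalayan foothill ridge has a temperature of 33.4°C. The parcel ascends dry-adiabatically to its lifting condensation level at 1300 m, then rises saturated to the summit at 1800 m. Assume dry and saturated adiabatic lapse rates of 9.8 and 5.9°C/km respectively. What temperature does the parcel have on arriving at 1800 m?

200 → 1300 m (dry, 9.8°C/km): ΔT = -9.8 × 1.1 = -10.78°C → T = 22.62°C
1300 → 1800 m (saturated, 5.9°C/km): ΔT = -5.9 × 0.5 = -2.95°C → T = 19.67°C

19.67°C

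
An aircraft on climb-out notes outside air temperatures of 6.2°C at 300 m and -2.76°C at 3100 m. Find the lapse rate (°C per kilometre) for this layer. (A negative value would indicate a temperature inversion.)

Γ = −ΔT/Δz = (6.2 − (-2.76)) / (3100 − 300) m
  = 8.96°C / 2.8 km = 3.2°C/km

3.2°C/km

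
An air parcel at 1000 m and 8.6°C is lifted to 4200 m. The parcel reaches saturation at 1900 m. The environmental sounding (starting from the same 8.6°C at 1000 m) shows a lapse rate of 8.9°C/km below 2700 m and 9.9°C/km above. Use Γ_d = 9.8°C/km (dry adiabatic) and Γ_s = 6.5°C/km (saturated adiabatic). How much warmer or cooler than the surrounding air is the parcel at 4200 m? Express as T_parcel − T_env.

+6.21°C (parcel warmer than environment)

Parcel:
  Dry to 1900 m: -9.8 × 0.9 km = -8.82°C, so T = -0.22°C.
  Saturated to 4200 m: -6.5 × 2.3 km = -14.95°C, so T = -15.17°C.
Environment:
  Environment, lower layer to 2700 m: -8.9 × 1.7 km = -15.13°C, so T = -6.53°C.
  Environment, upper layer to 4200 m: -9.9 × 1.5 km = -14.85°C, so T = -21.38°C.
T_parcel − T_env = -15.17 − (-21.38) = +6.21°C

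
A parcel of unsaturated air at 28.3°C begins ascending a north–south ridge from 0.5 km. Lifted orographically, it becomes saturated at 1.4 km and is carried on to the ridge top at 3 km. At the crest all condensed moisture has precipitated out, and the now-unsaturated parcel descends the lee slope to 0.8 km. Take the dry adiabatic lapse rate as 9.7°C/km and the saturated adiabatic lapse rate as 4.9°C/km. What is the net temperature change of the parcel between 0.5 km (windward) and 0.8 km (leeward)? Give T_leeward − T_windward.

500–1400 m, dry: Δz = 0.9 km ⇒ ΔT = -8.73°C; T = 19.57°C
1400–3000 m, saturated: Δz = 1.6 km ⇒ ΔT = -7.84°C; T = 11.73°C
3000–800 m, dry descent: Δz = 2.2 km ⇒ ΔT = +21.34°C; T = 33.07°C
Net change vs windward start: 33.07 − 28.3 = +4.77°C

+4.77°C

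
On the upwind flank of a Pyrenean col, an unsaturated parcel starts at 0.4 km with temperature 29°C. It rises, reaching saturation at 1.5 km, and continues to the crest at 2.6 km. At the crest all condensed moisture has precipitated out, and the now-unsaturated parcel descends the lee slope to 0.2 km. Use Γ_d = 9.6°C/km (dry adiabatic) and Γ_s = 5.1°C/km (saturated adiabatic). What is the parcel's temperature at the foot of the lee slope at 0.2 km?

400 → 1500 m (dry, 9.6°C/km): ΔT = -9.6 × 1.1 = -10.56°C → T = 18.44°C
1500 → 2600 m (saturated, 5.1°C/km): ΔT = -5.1 × 1.1 = -5.61°C → T = 12.83°C
2600 → 200 m (dry descent, 9.6°C/km): ΔT = +9.6 × 2.4 = +23.04°C → T = 35.87°C

35.87°C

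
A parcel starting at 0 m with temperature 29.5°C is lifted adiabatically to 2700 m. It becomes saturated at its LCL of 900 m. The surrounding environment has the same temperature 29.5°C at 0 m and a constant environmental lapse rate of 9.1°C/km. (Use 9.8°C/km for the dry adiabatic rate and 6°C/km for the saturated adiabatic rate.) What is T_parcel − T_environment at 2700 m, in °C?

+4.95°C (parcel warmer than environment)

Parcel:
  0 → 900 m (dry, 9.8°C/km): ΔT = -9.8 × 0.9 = -8.82°C → T = 20.68°C
  900 → 2700 m (saturated, 6°C/km): ΔT = -6 × 1.8 = -10.8°C → T = 9.88°C
Environment:
  0 → 2700 m (environment, 9.1°C/km): ΔT = -9.1 × 2.7 = -24.57°C → T = 4.93°C
T_parcel − T_env = 9.88 − 4.93 = +4.95°C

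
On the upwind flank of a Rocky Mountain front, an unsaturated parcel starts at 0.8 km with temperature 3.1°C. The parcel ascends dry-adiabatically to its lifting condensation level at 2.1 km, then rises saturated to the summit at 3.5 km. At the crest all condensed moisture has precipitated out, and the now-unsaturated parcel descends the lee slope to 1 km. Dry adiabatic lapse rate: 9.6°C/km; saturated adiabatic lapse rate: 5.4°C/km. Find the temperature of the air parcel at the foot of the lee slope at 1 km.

From 800 m to 2100 m (dry): cools by 9.6 × 1.3 = 12.48°C, giving -9.38°C.
From 2100 m to 3500 m (saturated): cools by 5.4 × 1.4 = 7.56°C, giving -16.94°C.
From 3500 m to 1000 m (dry descent): warms by 9.6 × 2.5 = 24°C, giving 7.06°C.

7.06°C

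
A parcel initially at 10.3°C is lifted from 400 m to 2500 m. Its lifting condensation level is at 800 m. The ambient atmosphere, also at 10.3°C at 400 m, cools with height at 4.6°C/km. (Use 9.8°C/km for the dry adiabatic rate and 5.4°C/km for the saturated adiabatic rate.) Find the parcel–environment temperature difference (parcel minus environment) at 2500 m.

-3.44°C (parcel cooler than environment)

Parcel:
  400 → 800 m (dry, 9.8°C/km): ΔT = -9.8 × 0.4 = -3.92°C → T = 6.38°C
  800 → 2500 m (saturated, 5.4°C/km): ΔT = -5.4 × 1.7 = -9.18°C → T = -2.8°C
Environment:
  400 → 2500 m (environment, 4.6°C/km): ΔT = -4.6 × 2.1 = -9.66°C → T = 0.64°C
T_parcel − T_env = -2.8 − 0.64 = -3.44°C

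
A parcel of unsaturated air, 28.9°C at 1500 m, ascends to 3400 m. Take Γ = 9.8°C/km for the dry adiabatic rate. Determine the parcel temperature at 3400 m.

10.28°C

From 1500 m to 3400 m (dry adiabatic): cools by 9.8 × 1.9 = 18.62°C, giving 10.28°C.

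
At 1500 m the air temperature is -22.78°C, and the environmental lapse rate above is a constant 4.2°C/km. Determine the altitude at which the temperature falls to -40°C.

5600 m

Height above start = (-22.78 − (-40)) / 4.2 = 4.1 km
Altitude = 1500 m + 4100 m = 5600 m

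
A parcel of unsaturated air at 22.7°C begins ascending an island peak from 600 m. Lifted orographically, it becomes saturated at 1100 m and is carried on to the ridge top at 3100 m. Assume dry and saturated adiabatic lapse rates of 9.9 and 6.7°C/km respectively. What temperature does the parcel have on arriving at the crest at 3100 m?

4.35°C

600–1100 m, dry: Δz = 0.5 km ⇒ ΔT = -4.95°C; T = 17.75°C
1100–3100 m, saturated: Δz = 2 km ⇒ ΔT = -13.4°C; T = 4.35°C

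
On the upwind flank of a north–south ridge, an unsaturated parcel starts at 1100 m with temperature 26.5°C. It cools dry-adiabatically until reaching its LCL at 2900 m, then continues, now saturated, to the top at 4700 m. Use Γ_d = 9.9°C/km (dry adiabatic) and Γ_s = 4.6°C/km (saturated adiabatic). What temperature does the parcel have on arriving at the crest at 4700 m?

From 1100 m to 2900 m (dry): cools by 9.9 × 1.8 = 17.82°C, giving 8.68°C.
From 2900 m to 4700 m (saturated): cools by 4.6 × 1.8 = 8.28°C, giving 0.4°C.

0.4°C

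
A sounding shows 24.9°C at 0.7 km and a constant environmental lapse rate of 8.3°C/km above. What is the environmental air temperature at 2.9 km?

6.64°C

From 700 m to 2900 m (environmental): cools by 8.3 × 2.2 = 18.26°C, giving 6.64°C.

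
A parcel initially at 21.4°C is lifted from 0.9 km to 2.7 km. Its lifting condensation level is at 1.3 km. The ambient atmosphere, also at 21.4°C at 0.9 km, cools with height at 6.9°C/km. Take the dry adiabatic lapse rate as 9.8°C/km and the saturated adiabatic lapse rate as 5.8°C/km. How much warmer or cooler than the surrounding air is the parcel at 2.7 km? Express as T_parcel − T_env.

+0.38°C (parcel warmer than environment)

Parcel:
  900–1300 m, dry: Δz = 0.4 km ⇒ ΔT = -3.92°C; T = 17.48°C
  1300–2700 m, saturated: Δz = 1.4 km ⇒ ΔT = -8.12°C; T = 9.36°C
Environment:
  900–2700 m, environment: Δz = 1.8 km ⇒ ΔT = -12.42°C; T = 8.98°C
T_parcel − T_env = 9.36 − 8.98 = +0.38°C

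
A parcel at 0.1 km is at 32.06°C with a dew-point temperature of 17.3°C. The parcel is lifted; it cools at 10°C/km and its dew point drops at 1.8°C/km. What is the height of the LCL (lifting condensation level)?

1.9 km

T and T_d converge at 10 − 1.8 = 8.2°C per km
Height above start = (32.06 − 17.3) / 8.2 = 1.8 km
LCL altitude = 100 m + 1800 m = 1900 m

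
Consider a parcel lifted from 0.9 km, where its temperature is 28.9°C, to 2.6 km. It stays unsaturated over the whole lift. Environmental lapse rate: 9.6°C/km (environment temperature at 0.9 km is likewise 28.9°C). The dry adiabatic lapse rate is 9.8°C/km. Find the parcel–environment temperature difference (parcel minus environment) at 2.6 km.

-0.34°C (parcel cooler than environment)

Parcel:
  Dry to 2600 m: -9.8 × 1.7 km = -16.66°C, so T = 12.24°C.
Environment:
  Environment to 2600 m: -9.6 × 1.7 km = -16.32°C, so T = 12.58°C.
T_parcel − T_env = 12.24 − 12.58 = -0.34°C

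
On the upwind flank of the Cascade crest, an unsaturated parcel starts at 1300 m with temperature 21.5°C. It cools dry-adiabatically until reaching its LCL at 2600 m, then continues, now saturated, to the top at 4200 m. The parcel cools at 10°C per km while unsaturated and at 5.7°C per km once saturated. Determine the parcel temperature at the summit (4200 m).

Dry to 2600 m: -10 × 1.3 km = -13°C, so T = 8.5°C.
Saturated to 4200 m: -5.7 × 1.6 km = -9.12°C, so T = -0.62°C.

-0.62°C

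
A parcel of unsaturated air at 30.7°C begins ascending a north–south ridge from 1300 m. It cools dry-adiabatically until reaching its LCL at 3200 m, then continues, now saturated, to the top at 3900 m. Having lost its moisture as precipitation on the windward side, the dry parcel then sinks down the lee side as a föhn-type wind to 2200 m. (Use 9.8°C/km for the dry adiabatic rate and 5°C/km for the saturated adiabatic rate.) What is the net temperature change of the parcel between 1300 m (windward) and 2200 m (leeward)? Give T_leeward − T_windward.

From 1300 m to 3200 m (dry): cools by 9.8 × 1.9 = 18.62°C, giving 12.08°C.
From 3200 m to 3900 m (saturated): cools by 5 × 0.7 = 3.5°C, giving 8.58°C.
From 3900 m to 2200 m (dry descent): warms by 9.8 × 1.7 = 16.66°C, giving 25.24°C.
Net change vs windward start: 25.24 − 30.7 = -5.46°C

-5.46°C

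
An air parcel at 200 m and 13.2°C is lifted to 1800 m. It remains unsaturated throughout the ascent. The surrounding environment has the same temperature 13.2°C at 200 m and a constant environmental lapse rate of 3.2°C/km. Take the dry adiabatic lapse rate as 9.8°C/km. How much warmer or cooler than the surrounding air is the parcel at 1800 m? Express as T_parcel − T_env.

-10.56°C (parcel cooler than environment)

Parcel:
  200–1800 m, dry: Δz = 1.6 km ⇒ ΔT = -15.68°C; T = -2.48°C
Environment:
  200–1800 m, environment: Δz = 1.6 km ⇒ ΔT = -5.12°C; T = 8.08°C
T_parcel − T_env = -2.48 − 8.08 = -10.56°C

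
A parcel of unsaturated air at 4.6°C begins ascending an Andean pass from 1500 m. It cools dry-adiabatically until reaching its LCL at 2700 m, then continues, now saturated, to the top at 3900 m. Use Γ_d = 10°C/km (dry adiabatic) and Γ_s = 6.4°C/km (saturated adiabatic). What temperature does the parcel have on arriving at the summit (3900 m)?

-15.08°C

Dry to 2700 m: -10 × 1.2 km = -12°C, so T = -7.4°C.
Saturated to 3900 m: -6.4 × 1.2 km = -7.68°C, so T = -15.08°C.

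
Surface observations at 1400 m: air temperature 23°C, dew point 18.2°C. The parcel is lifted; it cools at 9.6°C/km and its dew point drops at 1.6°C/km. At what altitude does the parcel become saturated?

2000 m

T and T_d converge at 9.6 − 1.6 = 8°C per km
Height above start = (23 − 18.2) / 8 = 0.6 km
LCL altitude = 1400 m + 600 m = 2000 m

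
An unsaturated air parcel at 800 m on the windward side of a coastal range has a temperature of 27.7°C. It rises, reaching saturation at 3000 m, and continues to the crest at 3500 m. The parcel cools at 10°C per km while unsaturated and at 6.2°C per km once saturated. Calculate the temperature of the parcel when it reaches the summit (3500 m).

2.6°C

800–3000 m, dry: Δz = 2.2 km ⇒ ΔT = -22°C; T = 5.7°C
3000–3500 m, saturated: Δz = 0.5 km ⇒ ΔT = -3.1°C; T = 2.6°C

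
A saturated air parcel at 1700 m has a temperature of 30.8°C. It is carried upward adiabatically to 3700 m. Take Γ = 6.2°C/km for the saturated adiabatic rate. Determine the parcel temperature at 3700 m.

18.4°C

From 1700 m to 3700 m (saturated adiabatic): cools by 6.2 × 2 = 12.4°C, giving 18.4°C.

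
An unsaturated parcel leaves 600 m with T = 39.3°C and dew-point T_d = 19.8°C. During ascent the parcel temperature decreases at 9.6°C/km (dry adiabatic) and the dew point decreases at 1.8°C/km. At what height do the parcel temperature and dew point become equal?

T and T_d converge at 9.6 − 1.8 = 7.8°C per km
Height above start = (39.3 − 19.8) / 7.8 = 2.5 km
LCL altitude = 600 m + 2500 m = 3100 m

3100 m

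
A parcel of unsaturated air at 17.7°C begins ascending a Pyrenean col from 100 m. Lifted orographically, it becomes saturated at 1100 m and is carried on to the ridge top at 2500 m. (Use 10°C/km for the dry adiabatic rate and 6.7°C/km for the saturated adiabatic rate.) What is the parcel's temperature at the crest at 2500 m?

100–1100 m, dry: Δz = 1 km ⇒ ΔT = -10°C; T = 7.7°C
1100–2500 m, saturated: Δz = 1.4 km ⇒ ΔT = -9.38°C; T = -1.68°C

-1.68°C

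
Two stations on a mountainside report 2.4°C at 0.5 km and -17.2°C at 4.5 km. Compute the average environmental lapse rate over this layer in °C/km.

4.9°C/km

Γ = −ΔT/Δz = (2.4 − (-17.2)) / (4500 − 500) m
  = 19.6°C / 4 km = 4.9°C/km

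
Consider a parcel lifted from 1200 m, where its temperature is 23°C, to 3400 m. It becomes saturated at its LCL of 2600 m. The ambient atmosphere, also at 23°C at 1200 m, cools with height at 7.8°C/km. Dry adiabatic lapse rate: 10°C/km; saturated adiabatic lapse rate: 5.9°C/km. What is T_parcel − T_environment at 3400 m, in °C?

Parcel:
  From 1200 m to 2600 m (dry): cools by 10 × 1.4 = 14°C, giving 9°C.
  From 2600 m to 3400 m (saturated): cools by 5.9 × 0.8 = 4.72°C, giving 4.28°C.
Environment:
  From 1200 m to 3400 m (environment): cools by 7.8 × 2.2 = 17.16°C, giving 5.84°C.
T_parcel − T_env = 4.28 − 5.84 = -1.56°C

-1.56°C (parcel cooler than environment)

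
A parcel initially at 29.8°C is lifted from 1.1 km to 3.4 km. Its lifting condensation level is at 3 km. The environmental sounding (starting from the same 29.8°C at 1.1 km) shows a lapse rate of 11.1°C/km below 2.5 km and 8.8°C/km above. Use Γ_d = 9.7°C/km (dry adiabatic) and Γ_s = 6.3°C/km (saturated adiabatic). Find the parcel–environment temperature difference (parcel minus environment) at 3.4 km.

Parcel:
  From 1100 m to 3000 m (dry): cools by 9.7 × 1.9 = 18.43°C, giving 11.37°C.
  From 3000 m to 3400 m (saturated): cools by 6.3 × 0.4 = 2.52°C, giving 8.85°C.
Environment:
  From 1100 m to 2500 m (environment, lower layer): cools by 11.1 × 1.4 = 15.54°C, giving 14.26°C.
  From 2500 m to 3400 m (environment, upper layer): cools by 8.8 × 0.9 = 7.92°C, giving 6.34°C.
T_parcel − T_env = 8.85 − 6.34 = +2.51°C

+2.51°C (parcel warmer than environment)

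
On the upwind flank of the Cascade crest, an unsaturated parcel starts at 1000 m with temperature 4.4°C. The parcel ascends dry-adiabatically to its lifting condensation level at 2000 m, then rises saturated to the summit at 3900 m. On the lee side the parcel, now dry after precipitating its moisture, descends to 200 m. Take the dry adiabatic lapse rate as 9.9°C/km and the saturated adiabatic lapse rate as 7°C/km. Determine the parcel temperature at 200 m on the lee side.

17.83°C

Dry to 2000 m: -9.9 × 1 km = -9.9°C, so T = -5.5°C.
Saturated to 3900 m: -7 × 1.9 km = -13.3°C, so T = -18.8°C.
Dry descent to 200 m: +9.9 × 3.7 km = +36.63°C, so T = 17.83°C.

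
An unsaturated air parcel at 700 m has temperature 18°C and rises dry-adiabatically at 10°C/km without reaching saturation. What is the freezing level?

2500 m

Height above start = (18 − 0) / 10 = 1.8 km
Altitude = 700 m + 1800 m = 2500 m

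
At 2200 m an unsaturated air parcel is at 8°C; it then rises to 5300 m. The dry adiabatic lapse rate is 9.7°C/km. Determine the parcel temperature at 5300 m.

From 2200 m to 5300 m (dry adiabatic): cools by 9.7 × 3.1 = 30.07°C, giving -22.07°C.

-22.07°C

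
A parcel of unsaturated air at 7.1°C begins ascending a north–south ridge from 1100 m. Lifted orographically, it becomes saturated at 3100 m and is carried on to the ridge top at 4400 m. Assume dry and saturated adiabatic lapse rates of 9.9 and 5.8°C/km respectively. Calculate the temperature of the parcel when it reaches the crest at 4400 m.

-20.24°C

1100 → 3100 m (dry, 9.9°C/km): ΔT = -9.9 × 2 = -19.8°C → T = -12.7°C
3100 → 4400 m (saturated, 5.8°C/km): ΔT = -5.8 × 1.3 = -7.54°C → T = -20.24°C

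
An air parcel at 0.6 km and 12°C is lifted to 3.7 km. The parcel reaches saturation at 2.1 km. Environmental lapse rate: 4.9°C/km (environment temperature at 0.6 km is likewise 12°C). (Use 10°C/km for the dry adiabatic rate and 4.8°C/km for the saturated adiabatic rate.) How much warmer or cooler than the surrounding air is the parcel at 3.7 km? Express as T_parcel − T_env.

Parcel:
  Dry to 2100 m: -10 × 1.5 km = -15°C, so T = -3°C.
  Saturated to 3700 m: -4.8 × 1.6 km = -7.68°C, so T = -10.68°C.
Environment:
  Environment to 3700 m: -4.9 × 3.1 km = -15.19°C, so T = -3.19°C.
T_parcel − T_env = -10.68 − (-3.19) = -7.49°C

-7.49°C (parcel cooler than environment)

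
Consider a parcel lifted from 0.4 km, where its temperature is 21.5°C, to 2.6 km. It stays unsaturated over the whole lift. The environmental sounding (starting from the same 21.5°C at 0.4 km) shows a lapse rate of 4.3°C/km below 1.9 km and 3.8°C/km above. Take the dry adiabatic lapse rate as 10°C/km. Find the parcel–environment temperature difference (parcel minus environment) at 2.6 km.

-12.89°C (parcel cooler than environment)

Parcel:
  400 → 2600 m (dry, 10°C/km): ΔT = -10 × 2.2 = -22°C → T = -0.5°C
Environment:
  400 → 1900 m (environment, lower layer, 4.3°C/km): ΔT = -4.3 × 1.5 = -6.45°C → T = 15.05°C
  1900 → 2600 m (environment, upper layer, 3.8°C/km): ΔT = -3.8 × 0.7 = -2.66°C → T = 12.39°C
T_parcel − T_env = -0.5 − 12.39 = -12.89°C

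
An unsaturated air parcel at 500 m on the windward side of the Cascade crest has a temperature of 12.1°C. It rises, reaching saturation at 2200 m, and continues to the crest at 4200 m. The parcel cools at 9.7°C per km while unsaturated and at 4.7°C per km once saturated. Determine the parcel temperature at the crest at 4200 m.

-13.79°C

500–2200 m, dry: Δz = 1.7 km ⇒ ΔT = -16.49°C; T = -4.39°C
2200–4200 m, saturated: Δz = 2 km ⇒ ΔT = -9.4°C; T = -13.79°C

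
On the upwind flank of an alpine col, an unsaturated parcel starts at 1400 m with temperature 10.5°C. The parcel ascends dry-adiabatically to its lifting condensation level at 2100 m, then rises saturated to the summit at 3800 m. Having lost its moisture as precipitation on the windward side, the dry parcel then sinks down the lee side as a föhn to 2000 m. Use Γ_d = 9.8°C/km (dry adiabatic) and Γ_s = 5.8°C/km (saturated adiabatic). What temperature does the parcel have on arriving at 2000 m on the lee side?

11.42°C

1400 → 2100 m (dry, 9.8°C/km): ΔT = -9.8 × 0.7 = -6.86°C → T = 3.64°C
2100 → 3800 m (saturated, 5.8°C/km): ΔT = -5.8 × 1.7 = -9.86°C → T = -6.22°C
3800 → 2000 m (dry descent, 9.8°C/km): ΔT = +9.8 × 1.8 = +17.64°C → T = 11.42°C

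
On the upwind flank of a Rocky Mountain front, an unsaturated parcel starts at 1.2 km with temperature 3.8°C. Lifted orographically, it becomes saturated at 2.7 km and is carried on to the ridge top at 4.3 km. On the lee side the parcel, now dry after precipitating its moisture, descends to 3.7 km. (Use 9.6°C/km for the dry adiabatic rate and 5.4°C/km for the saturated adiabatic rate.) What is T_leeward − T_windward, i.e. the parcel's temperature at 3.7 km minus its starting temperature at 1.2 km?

-17.28°C

From 1200 m to 2700 m (dry): cools by 9.6 × 1.5 = 14.4°C, giving -10.6°C.
From 2700 m to 4300 m (saturated): cools by 5.4 × 1.6 = 8.64°C, giving -19.24°C.
From 4300 m to 3700 m (dry descent): warms by 9.6 × 0.6 = 5.76°C, giving -13.48°C.
Net change vs windward start: -13.48 − 3.8 = -17.28°C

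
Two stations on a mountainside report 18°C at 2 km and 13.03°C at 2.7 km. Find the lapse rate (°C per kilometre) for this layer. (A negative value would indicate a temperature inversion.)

7.1°C/km

Γ = −ΔT/Δz = (18 − 13.03) / (2700 − 2000) m
  = 4.97°C / 0.7 km = 7.1°C/km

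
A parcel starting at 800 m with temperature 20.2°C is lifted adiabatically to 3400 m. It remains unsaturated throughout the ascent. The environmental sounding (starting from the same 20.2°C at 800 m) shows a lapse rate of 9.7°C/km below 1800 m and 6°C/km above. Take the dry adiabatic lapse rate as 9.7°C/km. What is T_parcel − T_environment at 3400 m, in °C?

-5.92°C (parcel cooler than environment)

Parcel:
  800–3400 m, dry: Δz = 2.6 km ⇒ ΔT = -25.22°C; T = -5.02°C
Environment:
  800–1800 m, environment, lower layer: Δz = 1 km ⇒ ΔT = -9.7°C; T = 10.5°C
  1800–3400 m, environment, upper layer: Δz = 1.6 km ⇒ ΔT = -9.6°C; T = 0.9°C
T_parcel − T_env = -5.02 − 0.9 = -5.92°C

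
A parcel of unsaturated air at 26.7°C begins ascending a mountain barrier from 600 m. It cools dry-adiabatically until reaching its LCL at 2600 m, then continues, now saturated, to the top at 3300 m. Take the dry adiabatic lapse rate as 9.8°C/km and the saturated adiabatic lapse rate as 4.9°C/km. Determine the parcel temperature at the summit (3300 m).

3.67°C

600–2600 m, dry: Δz = 2 km ⇒ ΔT = -19.6°C; T = 7.1°C
2600–3300 m, saturated: Δz = 0.7 km ⇒ ΔT = -3.43°C; T = 3.67°C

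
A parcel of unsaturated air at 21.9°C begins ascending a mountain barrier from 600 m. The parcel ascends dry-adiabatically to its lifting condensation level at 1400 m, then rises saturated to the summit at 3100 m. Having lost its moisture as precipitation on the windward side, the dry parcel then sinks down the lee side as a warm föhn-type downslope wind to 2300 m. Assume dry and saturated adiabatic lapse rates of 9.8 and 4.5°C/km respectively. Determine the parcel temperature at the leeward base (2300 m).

14.25°C

Dry to 1400 m: -9.8 × 0.8 km = -7.84°C, so T = 14.06°C.
Saturated to 3100 m: -4.5 × 1.7 km = -7.65°C, so T = 6.41°C.
Dry descent to 2300 m: +9.8 × 0.8 km = +7.84°C, so T = 14.25°C.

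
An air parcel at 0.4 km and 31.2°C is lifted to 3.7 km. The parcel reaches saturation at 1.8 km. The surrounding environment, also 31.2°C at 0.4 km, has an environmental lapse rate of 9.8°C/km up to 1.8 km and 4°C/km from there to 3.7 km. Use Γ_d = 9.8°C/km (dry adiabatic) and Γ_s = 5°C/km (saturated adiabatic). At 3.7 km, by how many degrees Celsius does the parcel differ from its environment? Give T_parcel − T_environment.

-1.9°C (parcel cooler than environment)

Parcel:
  From 400 m to 1800 m (dry): cools by 9.8 × 1.4 = 13.72°C, giving 17.48°C.
  From 1800 m to 3700 m (saturated): cools by 5 × 1.9 = 9.5°C, giving 7.98°C.
Environment:
  From 400 m to 1800 m (environment, lower layer): cools by 9.8 × 1.4 = 13.72°C, giving 17.48°C.
  From 1800 m to 3700 m (environment, upper layer): cools by 4 × 1.9 = 7.6°C, giving 9.88°C.
T_parcel − T_env = 7.98 − 9.88 = -1.9°C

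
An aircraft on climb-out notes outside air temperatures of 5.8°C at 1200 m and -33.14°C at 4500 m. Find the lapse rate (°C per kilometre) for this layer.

11.8°C/km

Γ = −ΔT/Δz = (5.8 − (-33.14)) / (4500 − 1200) m
  = 38.94°C / 3.3 km = 11.8°C/km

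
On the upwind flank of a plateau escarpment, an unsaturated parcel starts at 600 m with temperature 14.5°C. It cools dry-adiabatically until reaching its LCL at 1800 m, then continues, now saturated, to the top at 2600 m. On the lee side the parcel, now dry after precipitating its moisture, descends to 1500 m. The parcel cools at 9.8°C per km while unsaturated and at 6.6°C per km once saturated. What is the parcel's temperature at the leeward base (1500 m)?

8.24°C

Dry to 1800 m: -9.8 × 1.2 km = -11.76°C, so T = 2.74°C.
Saturated to 2600 m: -6.6 × 0.8 km = -5.28°C, so T = -2.54°C.
Dry descent to 1500 m: +9.8 × 1.1 km = +10.78°C, so T = 8.24°C.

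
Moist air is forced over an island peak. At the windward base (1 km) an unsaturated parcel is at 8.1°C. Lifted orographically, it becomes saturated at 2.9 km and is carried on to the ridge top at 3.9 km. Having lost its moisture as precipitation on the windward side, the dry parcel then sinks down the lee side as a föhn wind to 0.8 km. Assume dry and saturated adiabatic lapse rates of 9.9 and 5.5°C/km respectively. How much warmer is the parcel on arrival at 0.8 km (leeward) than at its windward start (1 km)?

+6.38°C

1000 → 2900 m (dry, 9.9°C/km): ΔT = -9.9 × 1.9 = -18.81°C → T = -10.71°C
2900 → 3900 m (saturated, 5.5°C/km): ΔT = -5.5 × 1 = -5.5°C → T = -16.21°C
3900 → 800 m (dry descent, 9.9°C/km): ΔT = +9.9 × 3.1 = +30.69°C → T = 14.48°C
Net change vs windward start: 14.48 − 8.1 = +6.38°C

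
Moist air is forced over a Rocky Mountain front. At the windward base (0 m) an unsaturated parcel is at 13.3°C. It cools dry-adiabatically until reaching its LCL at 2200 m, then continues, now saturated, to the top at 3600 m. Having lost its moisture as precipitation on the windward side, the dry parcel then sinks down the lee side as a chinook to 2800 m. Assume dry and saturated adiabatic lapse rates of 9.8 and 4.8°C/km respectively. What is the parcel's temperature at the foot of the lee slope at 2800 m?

0–2200 m, dry: Δz = 2.2 km ⇒ ΔT = -21.56°C; T = -8.26°C
2200–3600 m, saturated: Δz = 1.4 km ⇒ ΔT = -6.72°C; T = -14.98°C
3600–2800 m, dry descent: Δz = 0.8 km ⇒ ΔT = +7.84°C; T = -7.14°C

-7.14°C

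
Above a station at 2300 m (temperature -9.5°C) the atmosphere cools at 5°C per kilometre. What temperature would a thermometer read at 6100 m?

-28.5°C

From 2300 m to 6100 m (environmental): cools by 5 × 3.8 = 19°C, giving -28.5°C.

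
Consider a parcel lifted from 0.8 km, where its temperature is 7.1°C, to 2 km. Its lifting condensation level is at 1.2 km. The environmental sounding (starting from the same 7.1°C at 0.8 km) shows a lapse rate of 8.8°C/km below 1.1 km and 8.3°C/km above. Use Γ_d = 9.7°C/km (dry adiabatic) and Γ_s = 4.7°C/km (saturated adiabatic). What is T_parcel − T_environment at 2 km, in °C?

+2.47°C (parcel warmer than environment)

Parcel:
  From 800 m to 1200 m (dry): cools by 9.7 × 0.4 = 3.88°C, giving 3.22°C.
  From 1200 m to 2000 m (saturated): cools by 4.7 × 0.8 = 3.76°C, giving -0.54°C.
Environment:
  From 800 m to 1100 m (environment, lower layer): cools by 8.8 × 0.3 = 2.64°C, giving 4.46°C.
  From 1100 m to 2000 m (environment, upper layer): cools by 8.3 × 0.9 = 7.47°C, giving -3.01°C.
T_parcel − T_env = -0.54 − (-3.01) = +2.47°C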